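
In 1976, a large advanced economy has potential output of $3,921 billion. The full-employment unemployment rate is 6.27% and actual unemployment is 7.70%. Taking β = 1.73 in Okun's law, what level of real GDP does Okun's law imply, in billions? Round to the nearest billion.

$3,824 billion

Unemployment gap = 7.7 - 6.27 = 1.43 points, so the output gap is -1.73 × 1.43 = -2.4739%.
Actual GDP = 3921 × (1 - 2.4739/100) = 3921 × 0.975261 ≈ 3824 billion.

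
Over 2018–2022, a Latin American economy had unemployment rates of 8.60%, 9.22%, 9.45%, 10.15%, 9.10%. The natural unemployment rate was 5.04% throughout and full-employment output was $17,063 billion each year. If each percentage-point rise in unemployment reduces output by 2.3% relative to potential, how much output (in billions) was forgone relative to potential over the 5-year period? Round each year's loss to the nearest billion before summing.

$8,366 billion

Year 2018: gap = -2.3 × (8.6 - 5.04) = -8.188%, loss ≈ 17063 × 8.188/100 ≈ 1397.
Year 2019: gap = -2.3 × (9.22 - 5.04) = -9.614%, loss ≈ 17063 × 9.614/100 ≈ 1640.
Year 2020: gap = -2.3 × (9.45 - 5.04) = -10.143%, loss ≈ 17063 × 10.143/100 ≈ 1731.
Year 2021: gap = -2.3 × (10.15 - 5.04) = -11.753%, loss ≈ 17063 × 11.753/100 ≈ 2005.
Year 2022: gap = -2.3 × (9.1 - 5.04) = -9.338%, loss ≈ 17063 × 9.338/100 ≈ 1593.
Total lost output = 1397 + 1640 + 1731 + 2005 + 1593 = 8366 billion.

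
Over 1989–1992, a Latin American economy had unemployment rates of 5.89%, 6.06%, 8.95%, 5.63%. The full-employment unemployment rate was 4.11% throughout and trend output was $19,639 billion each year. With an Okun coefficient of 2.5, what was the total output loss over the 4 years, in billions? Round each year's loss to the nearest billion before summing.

Year 1989: gap = -2.5 × (5.89 - 4.11) = -4.45%, loss ≈ 19639 × 4.45/100 ≈ 874.
Year 1990: gap = -2.5 × (6.06 - 4.11) = -4.875%, loss ≈ 19639 × 4.875/100 ≈ 957.
Year 1991: gap = -2.5 × (8.95 - 4.11) = -12.1%, loss ≈ 19639 × 12.1/100 ≈ 2376.
Year 1992: gap = -2.5 × (5.63 - 4.11) = -3.8%, loss ≈ 19639 × 3.8/100 ≈ 746.
Total lost output = 874 + 957 + 2376 + 746 = 4953 billion.

$4,953 billion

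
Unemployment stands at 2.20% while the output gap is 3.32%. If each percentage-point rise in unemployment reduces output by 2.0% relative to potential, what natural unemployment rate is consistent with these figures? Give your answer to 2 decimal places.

From Okun's law, u - u* = -(output gap)/β = -(3.32)/2.0 = -1.66 points.
So u* = 2.2 + 1.66 = 3.86%.

3.86%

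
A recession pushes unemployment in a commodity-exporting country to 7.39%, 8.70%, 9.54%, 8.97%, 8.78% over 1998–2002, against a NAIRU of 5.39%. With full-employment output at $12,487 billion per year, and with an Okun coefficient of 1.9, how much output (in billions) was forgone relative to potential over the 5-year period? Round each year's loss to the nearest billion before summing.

$3,898 billion

Year 1998: gap = -1.9 × (7.39 - 5.39) = -3.8%, loss ≈ 12487 × 3.8/100 ≈ 475.
Year 1999: gap = -1.9 × (8.7 - 5.39) = -6.289%, loss ≈ 12487 × 6.289/100 ≈ 785.
Year 2000: gap = -1.9 × (9.54 - 5.39) = -7.885%, loss ≈ 12487 × 7.885/100 ≈ 985.
Year 2001: gap = -1.9 × (8.97 - 5.39) = -6.802%, loss ≈ 12487 × 6.802/100 ≈ 849.
Year 2002: gap = -1.9 × (8.78 - 5.39) = -6.441%, loss ≈ 12487 × 6.441/100 ≈ 804.
Total lost output = 475 + 785 + 985 + 849 + 804 = 3898 billion.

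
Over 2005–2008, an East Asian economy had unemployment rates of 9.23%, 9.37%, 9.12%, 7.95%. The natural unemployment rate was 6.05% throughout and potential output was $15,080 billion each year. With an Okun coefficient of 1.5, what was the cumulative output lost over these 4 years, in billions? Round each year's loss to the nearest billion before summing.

Year 2005: gap = -1.5 × (9.23 - 6.05) = -4.77%, loss ≈ 15080 × 4.77/100 ≈ 719.
Year 2006: gap = -1.5 × (9.37 - 6.05) = -4.98%, loss ≈ 15080 × 4.98/100 ≈ 751.
Year 2007: gap = -1.5 × (9.12 - 6.05) = -4.605%, loss ≈ 15080 × 4.605/100 ≈ 694.
Year 2008: gap = -1.5 × (7.95 - 6.05) = -2.85%, loss ≈ 15080 × 2.85/100 ≈ 430.
Total lost output = 719 + 751 + 694 + 430 = 2594 billion.

$2,594 billion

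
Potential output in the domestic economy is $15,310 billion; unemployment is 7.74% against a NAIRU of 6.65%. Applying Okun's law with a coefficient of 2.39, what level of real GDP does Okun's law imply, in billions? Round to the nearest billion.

Unemployment gap = 7.74 - 6.65 = 1.09 points, so the output gap is -2.39 × 1.09 = -2.6051%.
Actual GDP = 15310 × (1 - 2.6051/100) = 15310 × 0.973949 ≈ 14911 billion.

$14,911 billion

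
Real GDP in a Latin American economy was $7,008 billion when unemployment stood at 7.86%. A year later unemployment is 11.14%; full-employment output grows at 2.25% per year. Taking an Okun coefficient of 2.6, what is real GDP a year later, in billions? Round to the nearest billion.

$6,568 billion

Δu = 11.14 - 7.86 = 3.28 points.
Okun's law (growth form): g_Y = g_Y* - β × Δu = 2.25 - 2.6 × (3.28) = 2.25 - 8.528 = -6.278%.
Real GDP in the next year = 7008 × (1 - 6.278/100) = 7008 × 0.93722 ≈ 6568 billion.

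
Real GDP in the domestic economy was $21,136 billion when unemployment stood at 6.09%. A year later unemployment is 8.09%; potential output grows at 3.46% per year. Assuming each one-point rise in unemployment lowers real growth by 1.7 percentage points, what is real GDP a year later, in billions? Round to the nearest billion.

$21,149 billion

Δu = 8.09 - 6.09 = 2 points.
Okun's law (growth form): g_Y = g_Y* - β × Δu = 3.46 - 1.7 × (2.00) = 3.46 - 3.4 = 0.06%.
Real GDP in the next year = 21136 × (1 + 0.06/100) = 21136 × 1.0006 ≈ 21149 billion.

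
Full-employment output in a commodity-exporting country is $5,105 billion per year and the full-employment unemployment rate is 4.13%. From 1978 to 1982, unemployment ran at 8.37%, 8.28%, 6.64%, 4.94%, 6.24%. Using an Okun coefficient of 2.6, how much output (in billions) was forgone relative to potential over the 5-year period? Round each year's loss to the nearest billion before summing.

$1,835 billion

Year 1978: gap = -2.6 × (8.37 - 4.13) = -11.024%, loss ≈ 5105 × 11.024/100 ≈ 563.
Year 1979: gap = -2.6 × (8.28 - 4.13) = -10.79%, loss ≈ 5105 × 10.79/100 ≈ 551.
Year 1980: gap = -2.6 × (6.64 - 4.13) = -6.526%, loss ≈ 5105 × 6.526/100 ≈ 333.
Year 1981: gap = -2.6 × (4.94 - 4.13) = -2.106%, loss ≈ 5105 × 2.106/100 ≈ 108.
Year 1982: gap = -2.6 × (6.24 - 4.13) = -5.486%, loss ≈ 5105 × 5.486/100 ≈ 280.
Total lost output = 563 + 551 + 333 + 108 + 280 = 1835 billion.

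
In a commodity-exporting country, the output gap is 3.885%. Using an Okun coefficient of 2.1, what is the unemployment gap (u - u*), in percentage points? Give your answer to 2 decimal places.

-1.85 percentage points

Okun's law: output gap = -β × (u - u*), so u - u* = -(output gap)/β.
u - u* = -(3.885)/2.1 = -1.85 percentage points.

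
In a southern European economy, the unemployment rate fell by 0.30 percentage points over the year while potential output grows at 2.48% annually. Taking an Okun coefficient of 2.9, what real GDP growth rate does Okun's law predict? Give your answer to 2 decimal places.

Growth-rate Okun's law: g_Y = g_Y* - β × Δu.
g_Y = 2.48 - 2.9 × (-0.30) = 2.48 + 0.87 = 3.35%, i.e. 3.35% to 2 d.p.

3.35%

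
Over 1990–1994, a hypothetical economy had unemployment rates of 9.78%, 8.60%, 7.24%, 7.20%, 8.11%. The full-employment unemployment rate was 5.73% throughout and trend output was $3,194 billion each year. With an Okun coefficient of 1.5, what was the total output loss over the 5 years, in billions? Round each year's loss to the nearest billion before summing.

$588 billion

Year 1990: gap = -1.5 × (9.78 - 5.73) = -6.075%, loss ≈ 3194 × 6.075/100 ≈ 194.
Year 1991: gap = -1.5 × (8.6 - 5.73) = -4.305%, loss ≈ 3194 × 4.305/100 ≈ 138.
Year 1992: gap = -1.5 × (7.24 - 5.73) = -2.265%, loss ≈ 3194 × 2.265/100 ≈ 72.
Year 1993: gap = -1.5 × (7.2 - 5.73) = -2.205%, loss ≈ 3194 × 2.205/100 ≈ 70.
Year 1994: gap = -1.5 × (8.11 - 5.73) = -3.57%, loss ≈ 3194 × 3.57/100 ≈ 114.
Total lost output = 194 + 138 + 72 + 70 + 114 = 588 billion.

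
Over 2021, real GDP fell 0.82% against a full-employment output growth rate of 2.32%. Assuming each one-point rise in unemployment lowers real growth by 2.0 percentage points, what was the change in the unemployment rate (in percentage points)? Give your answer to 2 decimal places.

1.57 percentage points

Growth-rate Okun's law: g_Y = g_Y* - β × Δu, so Δu = (g_Y* - g_Y)/β.
Δu = (2.32 + 0.82)/2.0 = 3.14/2.0 = 1.57 percentage points.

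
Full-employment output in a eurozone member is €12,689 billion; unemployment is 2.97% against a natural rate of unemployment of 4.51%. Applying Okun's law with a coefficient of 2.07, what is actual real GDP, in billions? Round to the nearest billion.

€13,093 billion

Unemployment gap = 2.97 - 4.51 = -1.54 points, so the output gap is -2.07 × (-1.54) = 3.1878%.
Actual GDP = 12689 × (1 + 3.1878/100) = 12689 × 1.031878 ≈ 13093 billion.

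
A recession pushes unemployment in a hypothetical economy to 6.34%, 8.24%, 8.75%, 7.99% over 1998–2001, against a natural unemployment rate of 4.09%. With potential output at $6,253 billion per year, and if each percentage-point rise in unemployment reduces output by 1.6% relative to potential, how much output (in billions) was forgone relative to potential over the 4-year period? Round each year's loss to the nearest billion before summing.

Year 1998: gap = -1.6 × (6.34 - 4.09) = -3.6%, loss ≈ 6253 × 3.6/100 ≈ 225.
Year 1999: gap = -1.6 × (8.24 - 4.09) = -6.64%, loss ≈ 6253 × 6.64/100 ≈ 415.
Year 2000: gap = -1.6 × (8.75 - 4.09) = -7.456%, loss ≈ 6253 × 7.456/100 ≈ 466.
Year 2001: gap = -1.6 × (7.99 - 4.09) = -6.24%, loss ≈ 6253 × 6.24/100 ≈ 390.
Total lost output = 225 + 415 + 466 + 390 = 1496 billion.

$1,496 billion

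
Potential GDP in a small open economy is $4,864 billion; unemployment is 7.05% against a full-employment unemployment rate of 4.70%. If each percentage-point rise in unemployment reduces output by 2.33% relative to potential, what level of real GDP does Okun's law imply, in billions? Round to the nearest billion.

$4,598 billion

Unemployment gap = 7.05 - 4.7 = 2.35 points, so the output gap is -2.33 × 2.35 = -5.4755%.
Actual GDP = 4864 × (1 - 5.4755/100) = 4864 × 0.945245 ≈ 4598 billion.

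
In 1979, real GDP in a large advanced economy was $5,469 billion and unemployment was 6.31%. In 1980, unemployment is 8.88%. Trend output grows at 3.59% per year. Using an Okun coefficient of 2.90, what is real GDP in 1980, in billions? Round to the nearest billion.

Δu = 8.88 - 6.31 = 2.57 points.
Okun's law (growth form): g_Y = g_Y* - β × Δu = 3.59 - 2.90 × (2.57) = 3.59 - 7.453 = -3.863%.
Real GDP in the next year = 5469 × (1 - 3.863/100) = 5469 × 0.96137 ≈ 5258 billion.

$5,258 billion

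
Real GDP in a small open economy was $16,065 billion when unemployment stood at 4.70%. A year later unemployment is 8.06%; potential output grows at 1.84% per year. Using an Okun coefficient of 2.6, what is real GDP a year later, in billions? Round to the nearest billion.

$14,957 billion

Δu = 8.06 - 4.7 = 3.36 points.
Okun's law (growth form): g_Y = g_Y* - β × Δu = 1.84 - 2.6 × (3.36) = 1.84 - 8.736 = -6.896%.
Real GDP in the next year = 16065 × (1 - 6.896/100) = 16065 × 0.93104 ≈ 14957 billion.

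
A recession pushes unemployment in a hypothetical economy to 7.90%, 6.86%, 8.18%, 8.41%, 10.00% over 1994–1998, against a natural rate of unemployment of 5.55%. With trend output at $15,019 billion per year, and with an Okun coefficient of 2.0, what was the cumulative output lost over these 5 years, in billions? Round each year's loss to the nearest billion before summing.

$4,085 billion

Year 1994: gap = -2.0 × (7.9 - 5.55) = -4.7%, loss ≈ 15019 × 4.7/100 ≈ 706.
Year 1995: gap = -2.0 × (6.86 - 5.55) = -2.62%, loss ≈ 15019 × 2.62/100 ≈ 393.
Year 1996: gap = -2.0 × (8.18 - 5.55) = -5.26%, loss ≈ 15019 × 5.26/100 ≈ 790.
Year 1997: gap = -2.0 × (8.41 - 5.55) = -5.72%, loss ≈ 15019 × 5.72/100 ≈ 859.
Year 1998: gap = -2.0 × (10 - 5.55) = -8.9%, loss ≈ 15019 × 8.9/100 ≈ 1337.
Total lost output = 706 + 393 + 790 + 859 + 1337 = 4085 billion.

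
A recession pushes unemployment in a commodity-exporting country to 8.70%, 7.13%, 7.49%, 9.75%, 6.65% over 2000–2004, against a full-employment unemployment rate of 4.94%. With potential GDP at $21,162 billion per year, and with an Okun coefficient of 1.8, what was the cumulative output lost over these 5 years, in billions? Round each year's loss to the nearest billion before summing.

$5,720 billion

Year 2000: gap = -1.8 × (8.7 - 4.94) = -6.768%, loss ≈ 21162 × 6.768/100 ≈ 1432.
Year 2001: gap = -1.8 × (7.13 - 4.94) = -3.942%, loss ≈ 21162 × 3.942/100 ≈ 834.
Year 2002: gap = -1.8 × (7.49 - 4.94) = -4.59%, loss ≈ 21162 × 4.59/100 ≈ 971.
Year 2003: gap = -1.8 × (9.75 - 4.94) = -8.658%, loss ≈ 21162 × 8.658/100 ≈ 1832.
Year 2004: gap = -1.8 × (6.65 - 4.94) = -3.078%, loss ≈ 21162 × 3.078/100 ≈ 651.
Total lost output = 1432 + 834 + 971 + 1832 + 651 = 5720 billion.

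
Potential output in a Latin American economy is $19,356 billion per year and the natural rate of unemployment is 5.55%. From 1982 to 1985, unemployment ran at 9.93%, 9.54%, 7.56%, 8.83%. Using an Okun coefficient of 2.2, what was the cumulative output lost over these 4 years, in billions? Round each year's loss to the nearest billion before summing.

Year 1982: gap = -2.2 × (9.93 - 5.55) = -9.636%, loss ≈ 19356 × 9.636/100 ≈ 1865.
Year 1983: gap = -2.2 × (9.54 - 5.55) = -8.778%, loss ≈ 19356 × 8.778/100 ≈ 1699.
Year 1984: gap = -2.2 × (7.56 - 5.55) = -4.422%, loss ≈ 19356 × 4.422/100 ≈ 856.
Year 1985: gap = -2.2 × (8.83 - 5.55) = -7.216%, loss ≈ 19356 × 7.216/100 ≈ 1397.
Total lost output = 1865 + 1699 + 856 + 1397 = 5817 billion.

$5,817 billion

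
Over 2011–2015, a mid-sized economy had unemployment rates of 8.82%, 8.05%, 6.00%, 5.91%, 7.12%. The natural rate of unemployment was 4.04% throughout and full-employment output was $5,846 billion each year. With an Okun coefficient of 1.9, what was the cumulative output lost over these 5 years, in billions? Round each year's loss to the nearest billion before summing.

$1,744 billion

Year 2011: gap = -1.9 × (8.82 - 4.04) = -9.082%, loss ≈ 5846 × 9.082/100 ≈ 531.
Year 2012: gap = -1.9 × (8.05 - 4.04) = -7.619%, loss ≈ 5846 × 7.619/100 ≈ 445.
Year 2013: gap = -1.9 × (6 - 4.04) = -3.724%, loss ≈ 5846 × 3.724/100 ≈ 218.
Year 2014: gap = -1.9 × (5.91 - 4.04) = -3.553%, loss ≈ 5846 × 3.553/100 ≈ 208.
Year 2015: gap = -1.9 × (7.12 - 4.04) = -5.852%, loss ≈ 5846 × 5.852/100 ≈ 342.
Total lost output = 531 + 445 + 218 + 208 + 342 = 1744 billion.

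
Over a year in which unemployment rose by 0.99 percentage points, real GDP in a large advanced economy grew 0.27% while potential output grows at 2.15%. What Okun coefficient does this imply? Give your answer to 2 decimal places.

β ≈ 1.90

Growth form: g_Y = g_Y* - β × Δu, so β = (g_Y* - g_Y)/Δu.
β = (2.15 - 0.27)/0.99 = 1.88/0.99 = 1.90.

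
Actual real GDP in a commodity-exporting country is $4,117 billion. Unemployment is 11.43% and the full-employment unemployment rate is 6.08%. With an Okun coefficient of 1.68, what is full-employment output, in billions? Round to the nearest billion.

Unemployment gap = 11.43 - 6.08 = 5.35 points, so output gap = -1.68 × 5.35 = -8.988%.
Since Y = Y* × (1 + gap/100), Y* = 4117/0.91012 ≈ 4524 billion.

$4,524 billion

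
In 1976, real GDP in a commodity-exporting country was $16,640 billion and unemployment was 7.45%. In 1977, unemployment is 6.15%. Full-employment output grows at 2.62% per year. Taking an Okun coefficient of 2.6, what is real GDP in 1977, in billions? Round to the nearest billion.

Δu = 6.15 - 7.45 = -1.3 points.
Okun's law (growth form): g_Y = g_Y* - β × Δu = 2.62 - 2.6 × (-1.30) = 2.62 + 3.38 = 6%.
Real GDP in the next year = 16640 × (1 + 6/100) = 16640 × 1.06 ≈ 17638 billion.

$17,638 billion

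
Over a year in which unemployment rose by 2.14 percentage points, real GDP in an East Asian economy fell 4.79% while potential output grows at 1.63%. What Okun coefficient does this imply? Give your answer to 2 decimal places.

β ≈ 3.00

Growth form: g_Y = g_Y* - β × Δu, so β = (g_Y* - g_Y)/Δu.
β = (1.63 + 4.79)/2.14 = 6.42/2.14 = 3.00.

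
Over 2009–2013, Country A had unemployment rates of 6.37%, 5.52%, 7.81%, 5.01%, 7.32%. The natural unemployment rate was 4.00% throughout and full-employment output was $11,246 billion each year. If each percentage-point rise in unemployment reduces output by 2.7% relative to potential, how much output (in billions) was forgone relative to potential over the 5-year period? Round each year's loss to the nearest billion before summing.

Year 2009: gap = -2.7 × (6.37 - 4) = -6.399%, loss ≈ 11246 × 6.399/100 ≈ 720.
Year 2010: gap = -2.7 × (5.52 - 4) = -4.104%, loss ≈ 11246 × 4.104/100 ≈ 462.
Year 2011: gap = -2.7 × (7.81 - 4) = -10.287%, loss ≈ 11246 × 10.287/100 ≈ 1157.
Year 2012: gap = -2.7 × (5.01 - 4) = -2.727%, loss ≈ 11246 × 2.727/100 ≈ 307.
Year 2013: gap = -2.7 × (7.32 - 4) = -8.964%, loss ≈ 11246 × 8.964/100 ≈ 1008.
Total lost output = 720 + 462 + 1157 + 307 + 1008 = 3654 billion.

$3,654 billion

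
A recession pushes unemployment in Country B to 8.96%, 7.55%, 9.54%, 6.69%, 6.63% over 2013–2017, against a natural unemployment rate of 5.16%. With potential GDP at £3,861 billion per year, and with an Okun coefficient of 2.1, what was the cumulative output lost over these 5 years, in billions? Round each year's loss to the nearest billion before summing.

Year 2013: gap = -2.1 × (8.96 - 5.16) = -7.98%, loss ≈ 3861 × 7.98/100 ≈ 308.
Year 2014: gap = -2.1 × (7.55 - 5.16) = -5.019%, loss ≈ 3861 × 5.019/100 ≈ 194.
Year 2015: gap = -2.1 × (9.54 - 5.16) = -9.198%, loss ≈ 3861 × 9.198/100 ≈ 355.
Year 2016: gap = -2.1 × (6.69 - 5.16) = -3.213%, loss ≈ 3861 × 3.213/100 ≈ 124.
Year 2017: gap = -2.1 × (6.63 - 5.16) = -3.087%, loss ≈ 3861 × 3.087/100 ≈ 119.
Total lost output = 308 + 194 + 355 + 124 + 119 = 1100 billion.

£1,100 billion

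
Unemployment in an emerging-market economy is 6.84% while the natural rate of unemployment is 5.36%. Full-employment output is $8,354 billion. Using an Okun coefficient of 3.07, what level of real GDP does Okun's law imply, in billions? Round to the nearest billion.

Unemployment gap = 6.84 - 5.36 = 1.48 points, so the output gap is -3.07 × 1.48 = -4.5436%.
Actual GDP = 8354 × (1 - 4.5436/100) = 8354 × 0.954564 ≈ 7974 billion.

$7,974 billion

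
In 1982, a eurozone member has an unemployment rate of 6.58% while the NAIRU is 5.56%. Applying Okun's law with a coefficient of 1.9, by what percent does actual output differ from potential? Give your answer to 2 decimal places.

-1.94%

The unemployment gap is 6.58 - 5.56 = 1.02 percentage points.
Okun's law gives an output gap of -1.9 × 1.02 = -1.938%, i.e. 1.94% below potential.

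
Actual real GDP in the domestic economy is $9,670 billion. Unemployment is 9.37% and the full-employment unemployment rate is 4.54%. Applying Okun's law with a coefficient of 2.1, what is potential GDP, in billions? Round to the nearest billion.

$10,762 billion

Unemployment gap = 9.37 - 4.54 = 4.83 points, so output gap = -2.1 × 4.83 = -10.143%.
Since Y = Y* × (1 + gap/100), Y* = 9670/0.89857 ≈ 10762 billion.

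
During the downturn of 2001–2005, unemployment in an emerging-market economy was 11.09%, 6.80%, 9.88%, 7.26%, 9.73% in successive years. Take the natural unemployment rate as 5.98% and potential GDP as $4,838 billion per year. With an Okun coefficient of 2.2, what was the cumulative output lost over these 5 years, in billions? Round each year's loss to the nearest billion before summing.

$1,581 billion

Year 2001: gap = -2.2 × (11.09 - 5.98) = -11.242%, loss ≈ 4838 × 11.242/100 ≈ 544.
Year 2002: gap = -2.2 × (6.8 - 5.98) = -1.804%, loss ≈ 4838 × 1.804/100 ≈ 87.
Year 2003: gap = -2.2 × (9.88 - 5.98) = -8.58%, loss ≈ 4838 × 8.58/100 ≈ 415.
Year 2004: gap = -2.2 × (7.26 - 5.98) = -2.816%, loss ≈ 4838 × 2.816/100 ≈ 136.
Year 2005: gap = -2.2 × (9.73 - 5.98) = -8.25%, loss ≈ 4838 × 8.25/100 ≈ 399.
Total lost output = 544 + 87 + 415 + 136 + 399 = 1581 billion.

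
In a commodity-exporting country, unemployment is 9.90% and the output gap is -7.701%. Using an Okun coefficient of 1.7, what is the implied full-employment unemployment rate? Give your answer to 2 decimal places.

5.37%

From Okun's law, u - u* = -(output gap)/β = -(-7.701)/1.7 = 4.53 points.
So u* = 9.9 - 4.53 = 5.37%.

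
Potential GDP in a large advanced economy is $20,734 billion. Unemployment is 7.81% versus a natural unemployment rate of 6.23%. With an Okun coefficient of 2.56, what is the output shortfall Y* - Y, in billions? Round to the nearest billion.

Output gap = -2.56 × (7.81 - 6.23) = -2.56 × 1.58 = -4.0448%.
Actual GDP ≈ 20734 × 0.959552 ≈ 19895 billion, so the shortfall is 20734 - 19895 = 839 billion.

$839 billion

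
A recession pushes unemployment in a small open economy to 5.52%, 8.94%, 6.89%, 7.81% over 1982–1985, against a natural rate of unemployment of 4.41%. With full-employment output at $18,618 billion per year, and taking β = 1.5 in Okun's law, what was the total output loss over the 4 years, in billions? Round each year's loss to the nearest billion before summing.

Year 1982: gap = -1.5 × (5.52 - 4.41) = -1.665%, loss ≈ 18618 × 1.665/100 ≈ 310.
Year 1983: gap = -1.5 × (8.94 - 4.41) = -6.795%, loss ≈ 18618 × 6.795/100 ≈ 1265.
Year 1984: gap = -1.5 × (6.89 - 4.41) = -3.72%, loss ≈ 18618 × 3.72/100 ≈ 693.
Year 1985: gap = -1.5 × (7.81 - 4.41) = -5.1%, loss ≈ 18618 × 5.1/100 ≈ 950.
Total lost output = 310 + 1265 + 693 + 950 = 3218 billion.

$3,218 billion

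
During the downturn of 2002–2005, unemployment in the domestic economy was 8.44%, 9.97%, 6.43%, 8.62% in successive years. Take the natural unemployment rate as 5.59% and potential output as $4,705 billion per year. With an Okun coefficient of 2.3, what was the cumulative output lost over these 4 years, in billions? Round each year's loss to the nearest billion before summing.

Year 2002: gap = -2.3 × (8.44 - 5.59) = -6.555%, loss ≈ 4705 × 6.555/100 ≈ 308.
Year 2003: gap = -2.3 × (9.97 - 5.59) = -10.074%, loss ≈ 4705 × 10.074/100 ≈ 474.
Year 2004: gap = -2.3 × (6.43 - 5.59) = -1.932%, loss ≈ 4705 × 1.932/100 ≈ 91.
Year 2005: gap = -2.3 × (8.62 - 5.59) = -6.969%, loss ≈ 4705 × 6.969/100 ≈ 328.
Total lost output = 308 + 474 + 91 + 328 = 1201 billion.

$1,201 billion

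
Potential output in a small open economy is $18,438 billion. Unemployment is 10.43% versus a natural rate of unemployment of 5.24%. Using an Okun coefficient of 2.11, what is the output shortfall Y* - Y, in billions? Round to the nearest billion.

Output gap = -2.11 × (10.43 - 5.24) = -2.11 × 5.19 = -10.9509%.
Actual GDP ≈ 18438 × 0.890491 ≈ 16419 billion, so the shortfall is 18438 - 16419 = 2019 billion.

$2,019 billion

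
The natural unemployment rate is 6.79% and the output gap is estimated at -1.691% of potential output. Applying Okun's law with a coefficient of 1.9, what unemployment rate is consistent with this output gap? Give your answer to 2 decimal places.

7.68%

From Okun's law, u - u* = -(output gap)/β = -(-1.691)/1.9 = 0.89 points.
So u = 6.79 + 0.89 = 7.68%.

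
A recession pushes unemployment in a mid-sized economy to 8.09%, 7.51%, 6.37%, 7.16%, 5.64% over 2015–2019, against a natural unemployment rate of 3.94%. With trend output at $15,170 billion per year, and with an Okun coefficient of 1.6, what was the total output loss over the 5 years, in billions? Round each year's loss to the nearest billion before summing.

$3,659 billion

Year 2015: gap = -1.6 × (8.09 - 3.94) = -6.64%, loss ≈ 15170 × 6.64/100 ≈ 1007.
Year 2016: gap = -1.6 × (7.51 - 3.94) = -5.712%, loss ≈ 15170 × 5.712/100 ≈ 867.
Year 2017: gap = -1.6 × (6.37 - 3.94) = -3.888%, loss ≈ 15170 × 3.888/100 ≈ 590.
Year 2018: gap = -1.6 × (7.16 - 3.94) = -5.152%, loss ≈ 15170 × 5.152/100 ≈ 782.
Year 2019: gap = -1.6 × (5.64 - 3.94) = -2.72%, loss ≈ 15170 × 2.72/100 ≈ 413.
Total lost output = 1007 + 867 + 590 + 782 + 413 = 3659 billion.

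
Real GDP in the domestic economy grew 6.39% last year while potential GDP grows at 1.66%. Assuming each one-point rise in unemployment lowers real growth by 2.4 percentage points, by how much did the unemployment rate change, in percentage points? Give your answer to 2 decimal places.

-1.97 percentage points

Growth-rate Okun's law: g_Y = g_Y* - β × Δu, so Δu = (g_Y* - g_Y)/β.
Δu = (1.66 - 6.39)/2.4 = -4.73/2.4 = -1.97 percentage points.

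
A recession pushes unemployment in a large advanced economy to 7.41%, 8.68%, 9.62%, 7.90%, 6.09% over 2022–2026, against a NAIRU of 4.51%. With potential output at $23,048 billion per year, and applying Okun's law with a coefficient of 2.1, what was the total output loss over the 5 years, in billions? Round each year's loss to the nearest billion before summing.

Year 2022: gap = -2.1 × (7.41 - 4.51) = -6.09%, loss ≈ 23048 × 6.09/100 ≈ 1404.
Year 2023: gap = -2.1 × (8.68 - 4.51) = -8.757%, loss ≈ 23048 × 8.757/100 ≈ 2018.
Year 2024: gap = -2.1 × (9.62 - 4.51) = -10.731%, loss ≈ 23048 × 10.731/100 ≈ 2473.
Year 2025: gap = -2.1 × (7.9 - 4.51) = -7.119%, loss ≈ 23048 × 7.119/100 ≈ 1641.
Year 2026: gap = -2.1 × (6.09 - 4.51) = -3.318%, loss ≈ 23048 × 3.318/100 ≈ 765.
Total lost output = 1404 + 2018 + 2473 + 1641 + 765 = 8301 billion.

$8,301 billion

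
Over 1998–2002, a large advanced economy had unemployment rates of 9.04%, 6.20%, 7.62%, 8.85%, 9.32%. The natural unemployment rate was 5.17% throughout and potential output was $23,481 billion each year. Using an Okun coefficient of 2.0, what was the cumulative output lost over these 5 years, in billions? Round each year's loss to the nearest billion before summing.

Year 1998: gap = -2.0 × (9.04 - 5.17) = -7.74%, loss ≈ 23481 × 7.74/100 ≈ 1817.
Year 1999: gap = -2.0 × (6.2 - 5.17) = -2.06%, loss ≈ 23481 × 2.06/100 ≈ 484.
Year 2000: gap = -2.0 × (7.62 - 5.17) = -4.9%, loss ≈ 23481 × 4.9/100 ≈ 1151.
Year 2001: gap = -2.0 × (8.85 - 5.17) = -7.36%, loss ≈ 23481 × 7.36/100 ≈ 1728.
Year 2002: gap = -2.0 × (9.32 - 5.17) = -8.3%, loss ≈ 23481 × 8.3/100 ≈ 1949.
Total lost output = 1817 + 484 + 1151 + 1728 + 1949 = 7129 billion.

$7,129 billion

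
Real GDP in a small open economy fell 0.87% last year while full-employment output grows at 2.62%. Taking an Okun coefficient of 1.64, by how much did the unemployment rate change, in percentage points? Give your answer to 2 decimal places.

2.13 percentage points

Growth-rate Okun's law: g_Y = g_Y* - β × Δu, so Δu = (g_Y* - g_Y)/β.
Δu = (2.62 + 0.87)/1.64 = 3.49/1.64 = 2.13 percentage points.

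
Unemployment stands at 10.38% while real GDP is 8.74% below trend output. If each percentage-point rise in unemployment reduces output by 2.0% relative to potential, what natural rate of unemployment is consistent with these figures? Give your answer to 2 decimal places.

6.01%

From Okun's law, u - u* = -(output gap)/β = -(-8.74)/2.0 = 4.37 points.
So u* = 10.38 - 4.37 = 6.01%.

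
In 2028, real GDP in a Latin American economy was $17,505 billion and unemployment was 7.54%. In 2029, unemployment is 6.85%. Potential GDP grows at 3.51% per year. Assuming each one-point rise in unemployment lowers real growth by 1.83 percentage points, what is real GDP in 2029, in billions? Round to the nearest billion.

Δu = 6.85 - 7.54 = -0.69 points.
Okun's law (growth form): g_Y = g_Y* - β × Δu = 3.51 - 1.83 × (-0.69) = 3.51 + 1.2627 = 4.7727%.
Real GDP in the next year = 17505 × (1 + 4.7727/100) = 17505 × 1.047727 ≈ 18340 billion.

$18,340 billion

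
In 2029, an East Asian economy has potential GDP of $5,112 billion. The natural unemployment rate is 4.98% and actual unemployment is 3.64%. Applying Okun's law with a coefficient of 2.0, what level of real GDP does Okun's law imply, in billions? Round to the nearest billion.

Unemployment gap = 3.64 - 4.98 = -1.34 points, so the output gap is -2 × (-1.34) = 2.68%.
Actual GDP = 5112 × (1 + 2.68/100) = 5112 × 1.0268 ≈ 5249 billion.

$5,249 billion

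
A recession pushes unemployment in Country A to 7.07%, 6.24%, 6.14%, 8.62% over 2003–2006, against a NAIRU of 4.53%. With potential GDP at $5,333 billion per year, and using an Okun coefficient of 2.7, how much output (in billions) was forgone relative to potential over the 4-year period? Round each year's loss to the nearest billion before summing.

Year 2003: gap = -2.7 × (7.07 - 4.53) = -6.858%, loss ≈ 5333 × 6.858/100 ≈ 366.
Year 2004: gap = -2.7 × (6.24 - 4.53) = -4.617%, loss ≈ 5333 × 4.617/100 ≈ 246.
Year 2005: gap = -2.7 × (6.14 - 4.53) = -4.347%, loss ≈ 5333 × 4.347/100 ≈ 232.
Year 2006: gap = -2.7 × (8.62 - 4.53) = -11.043%, loss ≈ 5333 × 11.043/100 ≈ 589.
Total lost output = 366 + 246 + 232 + 589 = 1433 billion.

$1,433 billion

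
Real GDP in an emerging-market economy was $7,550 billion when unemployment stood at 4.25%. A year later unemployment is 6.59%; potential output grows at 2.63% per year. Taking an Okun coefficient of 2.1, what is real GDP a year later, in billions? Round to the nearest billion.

$7,378 billion

Δu = 6.59 - 4.25 = 2.34 points.
Okun's law (growth form): g_Y = g_Y* - β × Δu = 2.63 - 2.1 × (2.34) = 2.63 - 4.914 = -2.284%.
Real GDP in the next year = 7550 × (1 - 2.284/100) = 7550 × 0.97716 ≈ 7378 billion.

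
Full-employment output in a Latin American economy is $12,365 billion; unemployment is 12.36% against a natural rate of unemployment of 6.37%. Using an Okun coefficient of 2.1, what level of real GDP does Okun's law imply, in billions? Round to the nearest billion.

Unemployment gap = 12.36 - 6.37 = 5.99 points, so the output gap is -2.1 × 5.99 = -12.579%.
Actual GDP = 12365 × (1 - 12.579/100) = 12365 × 0.87421 ≈ 10810 billion.

$10,810 billion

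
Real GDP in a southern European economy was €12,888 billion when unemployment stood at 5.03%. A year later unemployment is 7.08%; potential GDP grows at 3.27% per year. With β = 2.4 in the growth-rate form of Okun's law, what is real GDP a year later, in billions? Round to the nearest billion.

€12,675 billion

Δu = 7.08 - 5.03 = 2.05 points.
Okun's law (growth form): g_Y = g_Y* - β × Δu = 3.27 - 2.4 × (2.05) = 3.27 - 4.92 = -1.65%.
Real GDP in the next year = 12888 × (1 - 1.65/100) = 12888 × 0.9835 ≈ 12675 billion.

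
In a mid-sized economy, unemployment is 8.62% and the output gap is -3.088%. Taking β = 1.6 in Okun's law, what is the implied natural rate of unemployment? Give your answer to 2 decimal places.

6.69%

From Okun's law, u - u* = -(output gap)/β = -(-3.088)/1.6 = 1.93 points.
So u* = 8.62 - 1.93 = 6.69%.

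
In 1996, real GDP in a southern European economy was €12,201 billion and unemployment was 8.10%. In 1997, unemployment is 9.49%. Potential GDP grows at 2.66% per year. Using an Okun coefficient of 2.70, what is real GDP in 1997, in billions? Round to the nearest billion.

€12,068 billion

Δu = 9.49 - 8.1 = 1.39 points.
Okun's law (growth form): g_Y = g_Y* - β × Δu = 2.66 - 2.70 × (1.39) = 2.66 - 3.753 = -1.093%.
Real GDP in the next year = 12201 × (1 - 1.093/100) = 12201 × 0.98907 ≈ 12068 billion.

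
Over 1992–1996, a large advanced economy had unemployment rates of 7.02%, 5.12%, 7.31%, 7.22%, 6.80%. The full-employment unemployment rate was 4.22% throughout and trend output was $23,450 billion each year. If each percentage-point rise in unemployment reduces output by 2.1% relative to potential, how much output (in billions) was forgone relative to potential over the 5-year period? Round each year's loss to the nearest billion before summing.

Year 1992: gap = -2.1 × (7.02 - 4.22) = -5.88%, loss ≈ 23450 × 5.88/100 ≈ 1379.
Year 1993: gap = -2.1 × (5.12 - 4.22) = -1.89%, loss ≈ 23450 × 1.89/100 ≈ 443.
Year 1994: gap = -2.1 × (7.31 - 4.22) = -6.489%, loss ≈ 23450 × 6.489/100 ≈ 1522.
Year 1995: gap = -2.1 × (7.22 - 4.22) = -6.3%, loss ≈ 23450 × 6.3/100 ≈ 1477.
Year 1996: gap = -2.1 × (6.8 - 4.22) = -5.418%, loss ≈ 23450 × 5.418/100 ≈ 1271.
Total lost output = 1379 + 443 + 1522 + 1477 + 1271 = 6092 billion.

$6,092 billion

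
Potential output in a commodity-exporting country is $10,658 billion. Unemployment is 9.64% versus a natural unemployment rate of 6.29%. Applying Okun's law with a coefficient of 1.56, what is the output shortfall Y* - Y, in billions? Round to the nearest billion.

$557 billion

Output gap = -1.56 × (9.64 - 6.29) = -1.56 × 3.35 = -5.226%.
Actual GDP ≈ 10658 × 0.94774 ≈ 10101 billion, so the shortfall is 10658 - 10101 = 557 billion.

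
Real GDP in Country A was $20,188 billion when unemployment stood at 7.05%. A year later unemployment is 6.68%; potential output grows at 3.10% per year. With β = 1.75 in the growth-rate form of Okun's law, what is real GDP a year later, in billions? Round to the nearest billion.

Δu = 6.68 - 7.05 = -0.37 points.
Okun's law (growth form): g_Y = g_Y* - β × Δu = 3.10 - 1.75 × (-0.37) = 3.1 + 0.6475 = 3.7475%.
Real GDP in the next year = 20188 × (1 + 3.7475/100) = 20188 × 1.037475 ≈ 20945 billion.

$20,945 billion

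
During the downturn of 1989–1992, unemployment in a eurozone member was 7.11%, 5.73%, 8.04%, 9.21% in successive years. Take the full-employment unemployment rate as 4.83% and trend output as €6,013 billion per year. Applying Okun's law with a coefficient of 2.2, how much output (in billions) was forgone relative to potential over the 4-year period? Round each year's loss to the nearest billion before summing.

Year 1989: gap = -2.2 × (7.11 - 4.83) = -5.016%, loss ≈ 6013 × 5.016/100 ≈ 302.
Year 1990: gap = -2.2 × (5.73 - 4.83) = -1.98%, loss ≈ 6013 × 1.98/100 ≈ 119.
Year 1991: gap = -2.2 × (8.04 - 4.83) = -7.062%, loss ≈ 6013 × 7.062/100 ≈ 425.
Year 1992: gap = -2.2 × (9.21 - 4.83) = -9.636%, loss ≈ 6013 × 9.636/100 ≈ 579.
Total lost output = 302 + 119 + 425 + 579 = 1425 billion.

€1,425 billion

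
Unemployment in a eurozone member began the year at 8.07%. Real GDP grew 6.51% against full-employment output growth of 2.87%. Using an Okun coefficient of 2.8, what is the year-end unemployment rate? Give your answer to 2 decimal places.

6.77%

Growth-rate Okun's law: g_Y = g_Y* - β × Δu, so Δu = (g_Y* - g_Y)/β.
Δu = (2.87 - 6.51)/2.8 = -3.64/2.8 = -1.30 percentage points.
Year-end unemployment = 8.07 - 1.3 = 6.77%.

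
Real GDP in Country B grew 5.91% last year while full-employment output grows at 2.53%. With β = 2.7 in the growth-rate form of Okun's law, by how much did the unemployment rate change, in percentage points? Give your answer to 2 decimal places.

Growth-rate Okun's law: g_Y = g_Y* - β × Δu, so Δu = (g_Y* - g_Y)/β.
Δu = (2.53 - 5.91)/2.7 = -3.38/2.7 = -1.25 percentage points.

-1.25 percentage points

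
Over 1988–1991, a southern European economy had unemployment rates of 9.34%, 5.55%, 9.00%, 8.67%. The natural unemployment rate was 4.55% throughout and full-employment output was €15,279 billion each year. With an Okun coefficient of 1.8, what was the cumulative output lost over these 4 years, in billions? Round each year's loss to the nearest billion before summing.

Year 1988: gap = -1.8 × (9.34 - 4.55) = -8.622%, loss ≈ 15279 × 8.622/100 ≈ 1317.
Year 1989: gap = -1.8 × (5.55 - 4.55) = -1.8%, loss ≈ 15279 × 1.8/100 ≈ 275.
Year 1990: gap = -1.8 × (9 - 4.55) = -8.01%, loss ≈ 15279 × 8.01/100 ≈ 1224.
Year 1991: gap = -1.8 × (8.67 - 4.55) = -7.416%, loss ≈ 15279 × 7.416/100 ≈ 1133.
Total lost output = 1317 + 275 + 1224 + 1133 = 3949 billion.

€3,949 billion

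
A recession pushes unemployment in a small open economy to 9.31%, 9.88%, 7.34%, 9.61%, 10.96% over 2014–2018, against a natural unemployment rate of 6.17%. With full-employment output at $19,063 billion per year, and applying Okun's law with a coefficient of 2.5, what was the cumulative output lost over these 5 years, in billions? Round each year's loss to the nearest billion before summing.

Year 2014: gap = -2.5 × (9.31 - 6.17) = -7.85%, loss ≈ 19063 × 7.85/100 ≈ 1496.
Year 2015: gap = -2.5 × (9.88 - 6.17) = -9.275%, loss ≈ 19063 × 9.275/100 ≈ 1768.
Year 2016: gap = -2.5 × (7.34 - 6.17) = -2.925%, loss ≈ 19063 × 2.925/100 ≈ 558.
Year 2017: gap = -2.5 × (9.61 - 6.17) = -8.6%, loss ≈ 19063 × 8.6/100 ≈ 1639.
Year 2018: gap = -2.5 × (10.96 - 6.17) = -11.975%, loss ≈ 19063 × 11.975/100 ≈ 2283.
Total lost output = 1496 + 1768 + 558 + 1639 + 2283 = 7744 billion.

$7,744 billion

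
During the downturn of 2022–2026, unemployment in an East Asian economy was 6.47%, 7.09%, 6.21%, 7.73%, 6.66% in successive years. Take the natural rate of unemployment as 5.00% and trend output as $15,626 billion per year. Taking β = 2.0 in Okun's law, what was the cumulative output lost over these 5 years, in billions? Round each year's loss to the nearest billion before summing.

Year 2022: gap = -2.0 × (6.47 - 5) = -2.94%, loss ≈ 15626 × 2.94/100 ≈ 459.
Year 2023: gap = -2.0 × (7.09 - 5) = -4.18%, loss ≈ 15626 × 4.18/100 ≈ 653.
Year 2024: gap = -2.0 × (6.21 - 5) = -2.42%, loss ≈ 15626 × 2.42/100 ≈ 378.
Year 2025: gap = -2.0 × (7.73 - 5) = -5.46%, loss ≈ 15626 × 5.46/100 ≈ 853.
Year 2026: gap = -2.0 × (6.66 - 5) = -3.32%, loss ≈ 15626 × 3.32/100 ≈ 519.
Total lost output = 459 + 653 + 378 + 853 + 519 = 2862 billion.

$2,862 billion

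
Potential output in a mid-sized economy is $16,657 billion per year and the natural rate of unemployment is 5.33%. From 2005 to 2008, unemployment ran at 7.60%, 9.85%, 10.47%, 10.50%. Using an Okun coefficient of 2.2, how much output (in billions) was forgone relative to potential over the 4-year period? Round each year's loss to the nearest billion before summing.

Year 2005: gap = -2.2 × (7.6 - 5.33) = -4.994%, loss ≈ 16657 × 4.994/100 ≈ 832.
Year 2006: gap = -2.2 × (9.85 - 5.33) = -9.944%, loss ≈ 16657 × 9.944/100 ≈ 1656.
Year 2007: gap = -2.2 × (10.47 - 5.33) = -11.308%, loss ≈ 16657 × 11.308/100 ≈ 1884.
Year 2008: gap = -2.2 × (10.5 - 5.33) = -11.374%, loss ≈ 16657 × 11.374/100 ≈ 1895.
Total lost output = 832 + 1656 + 1884 + 1895 = 6267 billion.

$6,267 billion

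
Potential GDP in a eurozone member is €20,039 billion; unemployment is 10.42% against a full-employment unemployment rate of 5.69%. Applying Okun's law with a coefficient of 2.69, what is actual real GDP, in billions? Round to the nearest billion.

Unemployment gap = 10.42 - 5.69 = 4.73 points, so the output gap is -2.69 × 4.73 = -12.7237%.
Actual GDP = 20039 × (1 - 12.7237/100) = 20039 × 0.872763 ≈ 17489 billion.

€17,489 billion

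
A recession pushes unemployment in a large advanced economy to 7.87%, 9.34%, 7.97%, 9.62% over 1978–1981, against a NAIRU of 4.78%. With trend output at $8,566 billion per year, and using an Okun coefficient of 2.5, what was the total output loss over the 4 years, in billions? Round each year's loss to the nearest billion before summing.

$3,358 billion

Year 1978: gap = -2.5 × (7.87 - 4.78) = -7.725%, loss ≈ 8566 × 7.725/100 ≈ 662.
Year 1979: gap = -2.5 × (9.34 - 4.78) = -11.4%, loss ≈ 8566 × 11.4/100 ≈ 977.
Year 1980: gap = -2.5 × (7.97 - 4.78) = -7.975%, loss ≈ 8566 × 7.975/100 ≈ 683.
Year 1981: gap = -2.5 × (9.62 - 4.78) = -12.1%, loss ≈ 8566 × 12.1/100 ≈ 1036.
Total lost output = 662 + 977 + 683 + 1036 = 3358 billion.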